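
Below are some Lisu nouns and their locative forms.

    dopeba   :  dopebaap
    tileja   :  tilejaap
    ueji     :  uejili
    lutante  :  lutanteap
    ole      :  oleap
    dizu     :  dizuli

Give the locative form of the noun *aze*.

azeap

The pattern is height harmony: -li when the last vowel of the stem is a high vowel (*ueji*, *dizu*); -ap when the last vowel of the stem is a non-high vowel (*dopeba*, *tileja*, *lutante*, *ole*).
*aze* — last vowel /e/ (a non-high vowel) → -ap → *azeap*.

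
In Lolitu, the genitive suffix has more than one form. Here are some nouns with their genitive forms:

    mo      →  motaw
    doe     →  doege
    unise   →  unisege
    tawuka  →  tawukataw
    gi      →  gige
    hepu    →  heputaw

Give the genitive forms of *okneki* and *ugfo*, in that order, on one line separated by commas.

oknekige, ugfotaw

The pattern is front/back vowel harmony: -ge when the last vowel of the stem is a front vowel (*doe*, *unise*, *gi*); -taw when the last vowel of the stem is a back vowel (*mo*, *tawuka*, *hepu*).
Since the last vowel of *okneki* is /i/ (a front vowel), it takes -ge, giving *oknekige*.
Since the last vowel of *ugfo* is /o/ (a back vowel), it takes -taw, giving *ugfotaw*.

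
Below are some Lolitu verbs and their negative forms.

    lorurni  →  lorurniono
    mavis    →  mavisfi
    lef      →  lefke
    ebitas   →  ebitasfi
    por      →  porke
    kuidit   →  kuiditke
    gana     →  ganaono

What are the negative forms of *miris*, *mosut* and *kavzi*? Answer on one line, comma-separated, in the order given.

Looking at the final sound of each stem: -fi when the stem ends in a sibilant (*mavis*, *ebitas*); -ke when the stem ends in a non-sibilant consonant (*lef*, *por*, *kuidit*); -ono when the stem ends in a vowel (*lorurni*, *gana*).
The final sound of *miris* is /s/, which is a sibilant, so the suffix is -fi, giving *mirisfi*.
*mosut*: final sound = /t/, a non-sibilant consonant → -ke → *mosutke*.
*kavzi* — final sound /i/ (a vowel) → -ono → *kavziono*.

mirisfi, mosutke, kavziono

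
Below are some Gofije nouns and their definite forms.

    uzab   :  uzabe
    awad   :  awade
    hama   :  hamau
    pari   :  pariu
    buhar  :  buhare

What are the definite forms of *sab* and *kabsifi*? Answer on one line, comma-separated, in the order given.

sabe, kabsifiu

The suffix is conditioned by the final sound: -e when the stem ends in a consonant (*uzab*, *awad*, *buhar*); -u when the stem ends in a vowel (*hama*, *pari*).
*sab*: final sound = /b/, a consonant → -e → *sabe*.
*kabsifi* — final sound /i/ (a vowel) → -u → *kabsifiu*.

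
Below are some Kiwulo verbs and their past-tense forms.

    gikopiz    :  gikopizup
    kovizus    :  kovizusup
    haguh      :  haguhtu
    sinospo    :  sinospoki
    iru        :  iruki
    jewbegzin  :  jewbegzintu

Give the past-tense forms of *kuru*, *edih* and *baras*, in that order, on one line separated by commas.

The pattern is sibilance of the final sound: -up when the stem ends in a sibilant (*gikopiz*, *kovizus*); -tu when the stem ends in a non-sibilant consonant (*haguh*, *jewbegzin*); -ki when the stem ends in a vowel (*sinospo*, *iru*).
*kuru* — final sound /u/ (a vowel) → -ki → *kuruki*.
*edih*: final sound = /h/, a non-sibilant consonant → -tu → *edihtu*.
Since the final sound of *baras* is /s/ (a sibilant), it takes -up, giving *barasup*.

kuruki, edihtu, barasup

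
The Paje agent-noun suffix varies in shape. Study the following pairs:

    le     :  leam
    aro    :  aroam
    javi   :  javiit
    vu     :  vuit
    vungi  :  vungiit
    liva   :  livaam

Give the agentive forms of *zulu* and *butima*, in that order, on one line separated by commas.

zuluit, butimaam

The alternation tracks the last vowel of the stem — -it when the last vowel of the stem is a high vowel (*javi*, *vu*, *vungi*); -am when the last vowel of the stem is a non-high vowel (*le*, *aro*, *liva*).
Since the last vowel of *zulu* is /u/ (a high vowel), it takes -it, giving *zuluit*.
Since the last vowel of *butima* is /a/ (a non-high vowel), it takes -am, giving *butimaam*.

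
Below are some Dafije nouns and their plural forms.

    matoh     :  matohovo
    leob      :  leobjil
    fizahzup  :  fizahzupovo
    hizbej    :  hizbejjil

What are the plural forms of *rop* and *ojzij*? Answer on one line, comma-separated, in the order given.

ropovo, ojzijjil

The pattern is voicing of the final consonant: -ovo when the stem ends in a voiceless consonant (*matoh*, *fizahzup*); -jil when the stem ends in a voiced consonant (*leob*, *hizbej*).
*rop*: final consonant = /p/, voiceless → -ovo → *ropovo*.
*ojzij* — final consonant /j/ (voiced) → -jil → *ojzijjil*.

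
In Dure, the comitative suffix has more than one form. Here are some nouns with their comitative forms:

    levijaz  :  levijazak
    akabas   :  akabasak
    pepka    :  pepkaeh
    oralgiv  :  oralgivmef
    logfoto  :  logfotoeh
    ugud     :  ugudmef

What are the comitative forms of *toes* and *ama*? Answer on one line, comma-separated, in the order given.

toesak, amaeh

Looking at the final sound of each stem: -ak when the stem ends in a sibilant (*levijaz*, *akabas*); -mef when the stem ends in a non-sibilant consonant (*oralgiv*, *ugud*); -eh when the stem ends in a vowel (*pepka*, *logfoto*).
The final sound of *toes* is /s/, which is a sibilant, so the suffix is -ak, giving *toesak*.
The final sound of *ama* is /a/, which is a vowel, so the suffix is -eh, giving *amaeh*.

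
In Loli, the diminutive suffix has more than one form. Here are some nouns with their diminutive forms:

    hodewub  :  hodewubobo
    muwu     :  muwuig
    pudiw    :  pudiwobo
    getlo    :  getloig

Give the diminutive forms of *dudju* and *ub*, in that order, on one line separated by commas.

The pattern is consonant vs. vowel: -obo when the stem ends in a consonant (*hodewub*, *pudiw*); -ig when the stem ends in a vowel (*muwu*, *getlo*).
Since the final sound of *dudju* is /u/ (a vowel), it takes -ig, giving *dudjuig*.
Since the final sound of *ub* is /b/ (a consonant), it takes -obo, giving *ubobo*.

dudjuig, ubobo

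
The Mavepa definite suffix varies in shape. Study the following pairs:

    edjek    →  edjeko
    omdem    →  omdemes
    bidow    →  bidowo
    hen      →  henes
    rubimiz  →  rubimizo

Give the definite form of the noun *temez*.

The alternation tracks the final consonant of the stem — -es when the stem ends in a nasal (*omdem*, *hen*); -o when the stem ends in a non-nasal consonant (*edjek*, *bidow*, *rubimiz*).
The final consonant of *temez* is /z/, which is non-nasal, so the suffix is -o, giving *temezo*.

temezo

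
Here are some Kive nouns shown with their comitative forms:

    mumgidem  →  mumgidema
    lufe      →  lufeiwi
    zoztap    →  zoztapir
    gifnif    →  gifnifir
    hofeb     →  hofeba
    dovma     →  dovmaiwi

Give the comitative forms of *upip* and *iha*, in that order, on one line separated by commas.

upipir, ihaiwi

The alternation tracks the final sound of the stem — -ir when the stem ends in a voiceless consonant (*zoztap*, *gifnif*); -a when the stem ends in a voiced consonant (*mumgidem*, *hofeb*); -iwi when the stem ends in a vowel (*lufe*, *dovma*).
*upip* — final sound /p/ (a voiceless consonant) → -ir → *upipir*.
*iha*: final sound = /a/, a vowel → -iwi → *ihaiwi*.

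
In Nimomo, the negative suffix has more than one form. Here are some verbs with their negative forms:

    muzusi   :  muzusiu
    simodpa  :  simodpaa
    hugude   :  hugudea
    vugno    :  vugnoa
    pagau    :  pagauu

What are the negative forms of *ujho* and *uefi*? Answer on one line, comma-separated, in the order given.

ujhoa, uefiu

The alternation tracks the last vowel of the stem — -u when the last vowel of the stem is a high vowel (*muzusi*, *pagau*); -a when the last vowel of the stem is a non-high vowel (*simodpa*, *hugude*, *vugno*).
*ujho* — last vowel /o/ (a non-high vowel) → -a → *ujhoa*.
The last vowel of *uefi* is /i/, which is a high vowel, so the suffix is -u, giving *uefiu*.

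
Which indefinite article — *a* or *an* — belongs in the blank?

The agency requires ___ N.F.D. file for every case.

an

The indefinite article is chosen by the initial *sound* of the following word, not its spelling.
The initialism *N.F.D.* is read letter by letter; the first letter, N, is pronounced /ɛn/, which begins with a vowel sound.
So the article is *an*: The agency requires an N.F.D. file for every case.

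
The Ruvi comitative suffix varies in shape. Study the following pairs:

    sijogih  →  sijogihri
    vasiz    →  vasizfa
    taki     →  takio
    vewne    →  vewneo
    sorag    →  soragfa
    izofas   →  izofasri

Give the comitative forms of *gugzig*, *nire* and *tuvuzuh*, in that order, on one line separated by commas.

Looking at the final sound of each stem: -ri when the stem ends in a voiceless consonant (*sijogih*, *izofas*); -fa when the stem ends in a voiced consonant (*vasiz*, *sorag*); -o when the stem ends in a vowel (*taki*, *vewne*).
*gugzig* — final sound /g/ (a voiced consonant) → -fa → *gugzigfa*.
Since the final sound of *nire* is /e/ (a vowel), it takes -o, giving *nireo*.
*tuvuzuh* — final sound /h/ (a voiceless consonant) → -ri → *tuvuzuhri*.

gugzigfa, nireo, tuvuzuhri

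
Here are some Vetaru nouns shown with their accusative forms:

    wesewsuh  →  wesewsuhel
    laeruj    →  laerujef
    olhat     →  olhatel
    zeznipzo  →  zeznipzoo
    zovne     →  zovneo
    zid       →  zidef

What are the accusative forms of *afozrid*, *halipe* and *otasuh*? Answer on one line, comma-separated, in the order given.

afozridef, halipeo, otasuhel

The pattern is voicing of the final sound: -el when the stem ends in a voiceless consonant (*wesewsuh*, *olhat*); -ef when the stem ends in a voiced consonant (*laeruj*, *zid*); -o when the stem ends in a vowel (*zeznipzo*, *zovne*).
Since the final sound of *afozrid* is /d/ (a voiced consonant), it takes -ef, giving *afozridef*.
The final sound of *halipe* is /e/, which is a vowel, so the suffix is -o, giving *halipeo*.
*otasuh*: final sound = /h/, a voiceless consonant → -el → *otasuhel*.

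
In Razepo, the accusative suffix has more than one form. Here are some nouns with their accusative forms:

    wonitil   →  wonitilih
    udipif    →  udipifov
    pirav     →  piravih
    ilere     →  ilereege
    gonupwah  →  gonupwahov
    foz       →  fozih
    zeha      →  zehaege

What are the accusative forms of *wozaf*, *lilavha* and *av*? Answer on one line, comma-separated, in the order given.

wozafov, lilavhaege, avih

The alternation tracks the final sound of the stem — -ov when the stem ends in a voiceless consonant (*udipif*, *gonupwah*); -ih when the stem ends in a voiced consonant (*wonitil*, *pirav*, *foz*); -ege when the stem ends in a vowel (*ilere*, *zeha*).
*wozaf* — final sound /f/ (a voiceless consonant) → -ov → *wozafov*.
*lilavha* — final sound /a/ (a vowel) → -ege → *lilavhaege*.
*av*: final sound = /v/, a voiced consonant → -ih → *avih*.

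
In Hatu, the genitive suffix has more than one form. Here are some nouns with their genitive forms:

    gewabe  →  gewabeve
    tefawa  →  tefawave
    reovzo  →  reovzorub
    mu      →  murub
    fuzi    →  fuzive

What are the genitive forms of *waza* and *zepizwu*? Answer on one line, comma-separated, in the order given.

Looking at the last vowel of each stem: -rub when the last vowel of the stem is a rounded vowel (*reovzo*, *mu*); -ve when the last vowel of the stem is an unrounded vowel (*gewabe*, *tefawa*, *fuzi*).
Since the last vowel of *waza* is /a/ (an unrounded vowel), it takes -ve, giving *wazave*.
*zepizwu*: last vowel = /u/, a rounded vowel → -rub → *zepizwurub*.

wazave, zepizwurub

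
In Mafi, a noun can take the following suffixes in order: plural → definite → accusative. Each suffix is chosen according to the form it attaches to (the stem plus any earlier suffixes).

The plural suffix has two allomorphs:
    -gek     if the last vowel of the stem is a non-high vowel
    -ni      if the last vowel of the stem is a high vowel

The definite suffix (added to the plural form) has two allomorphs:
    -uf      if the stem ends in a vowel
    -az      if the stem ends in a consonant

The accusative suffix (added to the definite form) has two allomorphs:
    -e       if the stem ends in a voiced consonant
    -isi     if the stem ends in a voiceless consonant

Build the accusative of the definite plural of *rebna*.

Since the last vowel of *rebna* is /a/ (a non-high vowel), it takes -gek, giving *rebnagek*.
The plural form *rebnagek*: final sound = /k/, a consonant → -az → *rebnagekaz*.
The definite form *rebnagekaz*: final consonant = /z/, voiced → -e → *rebnagekaze*.

rebnagekaze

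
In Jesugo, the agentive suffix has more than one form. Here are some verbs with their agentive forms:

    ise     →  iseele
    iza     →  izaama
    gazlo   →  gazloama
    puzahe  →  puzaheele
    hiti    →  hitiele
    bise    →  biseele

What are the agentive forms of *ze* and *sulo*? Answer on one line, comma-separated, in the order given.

The alternation tracks the last vowel of the stem — -ele when the last vowel of the stem is a front vowel (*ise*, *puzahe*, *hiti*, *bise*); -ama when the last vowel of the stem is a back vowel (*iza*, *gazlo*).
*ze* — last vowel /e/ (a front vowel) → -ele → *zeele*.
*sulo*: last vowel = /o/, a back vowel → -ama → *suloama*.

zeele, suloama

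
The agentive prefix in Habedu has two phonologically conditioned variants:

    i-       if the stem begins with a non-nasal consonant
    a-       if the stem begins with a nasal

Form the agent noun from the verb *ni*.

ani

*ni* — first consonant /n/ (a nasal) → a- → *ani*.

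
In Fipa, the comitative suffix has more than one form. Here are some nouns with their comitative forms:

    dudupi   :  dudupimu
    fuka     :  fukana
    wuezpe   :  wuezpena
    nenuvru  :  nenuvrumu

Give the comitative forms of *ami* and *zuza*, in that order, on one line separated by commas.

The alternation tracks the last vowel of the stem — -mu when the last vowel of the stem is a high vowel (*dudupi*, *nenuvru*); -na when the last vowel of the stem is a non-high vowel (*fuka*, *wuezpe*).
Since the last vowel of *ami* is /i/ (a high vowel), it takes -mu, giving *amimu*.
Since the last vowel of *zuza* is /a/ (a non-high vowel), it takes -na, giving *zuzana*.

amimu, zuzana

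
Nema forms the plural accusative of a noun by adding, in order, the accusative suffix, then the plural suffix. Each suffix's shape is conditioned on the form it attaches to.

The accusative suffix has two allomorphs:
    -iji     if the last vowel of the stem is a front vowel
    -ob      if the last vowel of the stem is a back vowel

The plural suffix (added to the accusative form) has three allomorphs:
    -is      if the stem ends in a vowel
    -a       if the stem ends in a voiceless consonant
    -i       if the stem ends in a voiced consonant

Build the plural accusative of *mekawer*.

The last vowel of *mekawer* is /e/, which is a front vowel, so the accusative suffix is -iji, giving *mekaweriji*.
The final sound of the accusative form *mekaweriji* is /i/, which is a vowel, so the plural suffix is -is, giving *mekawerijiis*.

mekawerijiis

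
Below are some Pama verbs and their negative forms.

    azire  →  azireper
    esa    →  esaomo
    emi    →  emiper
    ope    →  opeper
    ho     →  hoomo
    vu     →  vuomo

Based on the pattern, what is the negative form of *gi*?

The alternation tracks the last vowel of the stem — -per when the last vowel of the stem is a front vowel (*azire*, *emi*, *ope*); -omo when the last vowel of the stem is a back vowel (*esa*, *ho*, *vu*).
Since the last vowel of *gi* is /i/ (a front vowel), it takes -per, giving *giper*.

giper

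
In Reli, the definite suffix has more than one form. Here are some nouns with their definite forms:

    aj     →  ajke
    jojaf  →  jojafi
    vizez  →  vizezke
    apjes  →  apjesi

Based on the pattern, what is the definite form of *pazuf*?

The suffix is conditioned by the final consonant: -i when the stem ends in a voiceless consonant (*jojaf*, *apjes*); -ke when the stem ends in a voiced consonant (*aj*, *vizez*).
The final consonant of *pazuf* is /f/, which is voiceless, so the suffix is -i, giving *pazufi*.

pazufi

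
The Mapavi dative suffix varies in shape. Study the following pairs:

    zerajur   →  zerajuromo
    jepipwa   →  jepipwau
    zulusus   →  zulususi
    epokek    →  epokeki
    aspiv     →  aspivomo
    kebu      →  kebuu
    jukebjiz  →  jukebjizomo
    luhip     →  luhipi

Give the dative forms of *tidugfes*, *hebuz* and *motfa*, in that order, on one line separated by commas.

tidugfesi, hebuzomo, motfau

Looking at the final sound of each stem: -i when the stem ends in a voiceless consonant (*zulusus*, *epokek*, *luhip*); -omo when the stem ends in a voiced consonant (*zerajur*, *aspiv*, *jukebjiz*); -u when the stem ends in a vowel (*jepipwa*, *kebu*).
*tidugfes* — final sound /s/ (a voiceless consonant) → -i → *tidugfesi*.
*hebuz*: final sound = /z/, a voiced consonant → -omo → *hebuzomo*.
*motfa* — final sound /a/ (a vowel) → -u → *motfau*.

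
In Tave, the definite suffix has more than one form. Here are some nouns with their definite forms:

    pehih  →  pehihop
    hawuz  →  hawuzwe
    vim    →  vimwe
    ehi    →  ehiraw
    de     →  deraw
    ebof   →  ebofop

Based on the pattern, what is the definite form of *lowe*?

loweraw

Looking at the final sound of each stem: -op when the stem ends in a voiceless consonant (*pehih*, *ebof*); -we when the stem ends in a voiced consonant (*hawuz*, *vim*); -raw when the stem ends in a vowel (*ehi*, *de*).
The final sound of *lowe* is /e/, which is a vowel, so the suffix is -raw, giving *loweraw*.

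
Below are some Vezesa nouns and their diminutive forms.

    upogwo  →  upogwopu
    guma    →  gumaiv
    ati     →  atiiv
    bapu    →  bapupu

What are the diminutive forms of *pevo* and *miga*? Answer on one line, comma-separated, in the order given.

The pattern is rounding harmony: -pu when the last vowel of the stem is a rounded vowel (*upogwo*, *bapu*); -iv when the last vowel of the stem is an unrounded vowel (*guma*, *ati*).
The last vowel of *pevo* is /o/, which is a rounded vowel, so the suffix is -pu, giving *pevopu*.
*miga*: last vowel = /a/, an unrounded vowel → -iv → *migaiv*.

pevopu, migaiv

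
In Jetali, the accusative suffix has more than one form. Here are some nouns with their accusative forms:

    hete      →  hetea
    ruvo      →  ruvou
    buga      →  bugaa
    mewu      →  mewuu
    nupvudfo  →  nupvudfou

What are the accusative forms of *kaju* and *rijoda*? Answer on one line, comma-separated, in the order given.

kajuu, rijodaa

The pattern is rounding harmony: -u when the last vowel of the stem is a rounded vowel (*ruvo*, *mewu*, *nupvudfo*); -a when the last vowel of the stem is an unrounded vowel (*hete*, *buga*).
*kaju* — last vowel /u/ (a rounded vowel) → -u → *kajuu*.
*rijoda* — last vowel /a/ (an unrounded vowel) → -a → *rijodaa*.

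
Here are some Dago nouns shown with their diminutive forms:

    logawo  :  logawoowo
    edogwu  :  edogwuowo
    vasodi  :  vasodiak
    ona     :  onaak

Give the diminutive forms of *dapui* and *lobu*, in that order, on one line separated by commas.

Looking at the last vowel of each stem: -owo when the last vowel of the stem is a rounded vowel (*logawo*, *edogwu*); -ak when the last vowel of the stem is an unrounded vowel (*vasodi*, *ona*).
*dapui* — last vowel /i/ (an unrounded vowel) → -ak → *dapuiak*.
Since the last vowel of *lobu* is /u/ (a rounded vowel), it takes -owo, giving *lobuowo*.

dapuiak, lobuowo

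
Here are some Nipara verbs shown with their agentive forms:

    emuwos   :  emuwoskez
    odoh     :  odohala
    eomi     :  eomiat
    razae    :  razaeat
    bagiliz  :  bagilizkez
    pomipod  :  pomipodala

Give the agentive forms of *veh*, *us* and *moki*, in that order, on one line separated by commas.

vehala, uskez, mokiat

The alternation tracks the final sound of the stem — -kez when the stem ends in a sibilant (*emuwos*, *bagiliz*); -ala when the stem ends in a non-sibilant consonant (*odoh*, *pomipod*); -at when the stem ends in a vowel (*eomi*, *razae*).
*veh* — final sound /h/ (a non-sibilant consonant) → -ala → *vehala*.
*us*: final sound = /s/, a sibilant → -kez → *uskez*.
The final sound of *moki* is /i/, which is a vowel, so the suffix is -at, giving *mokiat*.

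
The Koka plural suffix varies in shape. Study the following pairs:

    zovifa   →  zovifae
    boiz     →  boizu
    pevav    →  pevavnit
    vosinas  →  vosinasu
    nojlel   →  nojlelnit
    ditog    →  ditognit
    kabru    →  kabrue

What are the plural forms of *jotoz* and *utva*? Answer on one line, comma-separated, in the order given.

The suffix is conditioned by the final sound: -u when the stem ends in a sibilant (*boiz*, *vosinas*); -nit when the stem ends in a non-sibilant consonant (*pevav*, *nojlel*, *ditog*); -e when the stem ends in a vowel (*zovifa*, *kabru*).
*jotoz* — final sound /z/ (a sibilant) → -u → *jotozu*.
Since the final sound of *utva* is /a/ (a vowel), it takes -e, giving *utvae*.

jotozu, utvae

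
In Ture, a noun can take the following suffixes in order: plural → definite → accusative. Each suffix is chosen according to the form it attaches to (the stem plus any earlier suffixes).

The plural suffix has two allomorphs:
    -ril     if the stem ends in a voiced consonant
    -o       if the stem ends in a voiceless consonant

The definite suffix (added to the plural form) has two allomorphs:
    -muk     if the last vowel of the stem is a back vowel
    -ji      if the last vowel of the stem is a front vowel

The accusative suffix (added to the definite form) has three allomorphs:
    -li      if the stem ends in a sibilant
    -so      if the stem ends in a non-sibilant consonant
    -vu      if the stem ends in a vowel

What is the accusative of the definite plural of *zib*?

zibriljivu

*zib*: final consonant = /b/, voiced → -ril → *zibril*.
The plural form *zibril* — last vowel /i/ (a front vowel) → -ji → *zibrilji*.
The final sound of the definite form *zibrilji* is /i/, which is a vowel, so the accusative suffix is -vu, giving *zibriljivu*.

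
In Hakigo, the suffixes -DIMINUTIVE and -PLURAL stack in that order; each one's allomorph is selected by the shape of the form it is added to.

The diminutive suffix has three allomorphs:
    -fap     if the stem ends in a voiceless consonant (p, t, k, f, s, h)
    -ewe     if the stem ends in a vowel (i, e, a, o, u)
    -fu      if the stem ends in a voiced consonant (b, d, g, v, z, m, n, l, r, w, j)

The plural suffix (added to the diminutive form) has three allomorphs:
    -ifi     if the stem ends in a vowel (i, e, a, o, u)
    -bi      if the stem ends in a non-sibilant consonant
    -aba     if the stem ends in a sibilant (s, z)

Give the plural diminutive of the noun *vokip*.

*vokip*: final sound = /p/, a voiceless consonant → -fap → *vokipfap*.
Since the final sound of the diminutive form *vokipfap* is /p/ (a non-sibilant consonant), it takes -bi, giving *vokipfapbi*.

vokipfapbi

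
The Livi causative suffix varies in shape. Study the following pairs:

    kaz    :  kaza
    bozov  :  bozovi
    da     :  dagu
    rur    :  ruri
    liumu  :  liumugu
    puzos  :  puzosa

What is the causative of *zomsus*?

Looking at the final sound of each stem: -a when the stem ends in a sibilant (*kaz*, *puzos*); -i when the stem ends in a non-sibilant consonant (*bozov*, *rur*); -gu when the stem ends in a vowel (*da*, *liumu*).
The final sound of *zomsus* is /s/, which is a sibilant, so the suffix is -a, giving *zomsusa*.

zomsusa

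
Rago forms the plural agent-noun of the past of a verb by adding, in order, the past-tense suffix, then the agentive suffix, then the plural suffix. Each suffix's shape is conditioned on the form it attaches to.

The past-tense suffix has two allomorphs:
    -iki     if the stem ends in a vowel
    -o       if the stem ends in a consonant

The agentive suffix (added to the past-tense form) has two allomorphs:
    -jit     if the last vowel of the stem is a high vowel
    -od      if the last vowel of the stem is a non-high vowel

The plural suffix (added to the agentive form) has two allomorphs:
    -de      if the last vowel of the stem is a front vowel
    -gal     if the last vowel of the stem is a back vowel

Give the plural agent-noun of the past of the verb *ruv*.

ruvoodgal

The final sound of *ruv* is /v/, which is a consonant, so the past-tense suffix is -o, giving *ruvo*.
Since the last vowel of the past-tense form *ruvo* is /o/ (a non-high vowel), it takes -od, giving *ruvood*.
The agentive form *ruvood* — last vowel /o/ (a back vowel) → -gal → *ruvoodgal*.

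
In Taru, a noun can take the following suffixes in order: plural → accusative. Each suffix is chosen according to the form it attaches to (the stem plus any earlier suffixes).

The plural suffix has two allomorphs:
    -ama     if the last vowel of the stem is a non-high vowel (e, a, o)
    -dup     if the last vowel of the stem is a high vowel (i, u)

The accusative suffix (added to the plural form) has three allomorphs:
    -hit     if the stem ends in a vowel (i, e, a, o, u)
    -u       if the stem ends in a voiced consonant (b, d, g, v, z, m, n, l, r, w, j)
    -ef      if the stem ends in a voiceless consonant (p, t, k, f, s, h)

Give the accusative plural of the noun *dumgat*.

dumgatamahit

*dumgat*: last vowel = /a/, a non-high vowel → -ama → *dumgatama*.
The plural form *dumgatama*: final sound = /a/, a vowel → -hit → *dumgatamahit*.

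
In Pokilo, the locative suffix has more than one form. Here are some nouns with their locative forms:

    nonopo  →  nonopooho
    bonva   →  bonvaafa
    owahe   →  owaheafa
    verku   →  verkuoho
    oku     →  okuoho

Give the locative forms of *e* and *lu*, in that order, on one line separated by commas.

The alternation tracks the last vowel of the stem — -oho when the last vowel of the stem is a rounded vowel (*nonopo*, *verku*, *oku*); -afa when the last vowel of the stem is an unrounded vowel (*bonva*, *owahe*).
The last vowel of *e* is /e/, which is an unrounded vowel, so the suffix is -afa, giving *eafa*.
Since the last vowel of *lu* is /u/ (a rounded vowel), it takes -oho, giving *luoho*.

eafa, luoho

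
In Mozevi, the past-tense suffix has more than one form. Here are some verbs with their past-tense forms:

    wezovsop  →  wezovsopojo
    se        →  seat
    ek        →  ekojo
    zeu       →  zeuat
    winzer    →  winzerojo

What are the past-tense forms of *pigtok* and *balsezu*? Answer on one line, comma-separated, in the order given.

pigtokojo, balsezuat

The pattern is consonant vs. vowel: -ojo when the stem ends in a consonant (*wezovsop*, *ek*, *winzer*); -at when the stem ends in a vowel (*se*, *zeu*).
*pigtok* — final sound /k/ (a consonant) → -ojo → *pigtokojo*.
The final sound of *balsezu* is /u/, which is a vowel, so the suffix is -at, giving *balsezuat*.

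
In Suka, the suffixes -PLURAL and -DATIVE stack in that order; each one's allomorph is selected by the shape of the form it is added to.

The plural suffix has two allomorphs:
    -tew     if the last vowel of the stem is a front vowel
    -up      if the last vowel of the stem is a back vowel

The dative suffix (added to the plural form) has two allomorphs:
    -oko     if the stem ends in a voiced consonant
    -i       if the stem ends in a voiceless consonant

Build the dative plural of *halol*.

halolupi

*halol*: last vowel = /o/, a back vowel → -up → *halolup*.
The plural form *halolup*: final consonant = /p/, voiceless → -i → *halolupi*.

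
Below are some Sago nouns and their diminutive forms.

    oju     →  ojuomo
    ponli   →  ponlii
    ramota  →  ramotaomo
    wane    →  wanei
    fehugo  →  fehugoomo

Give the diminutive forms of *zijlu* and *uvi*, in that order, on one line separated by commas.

The suffix is conditioned by the last vowel: -i when the last vowel of the stem is a front vowel (*ponli*, *wane*); -omo when the last vowel of the stem is a back vowel (*oju*, *ramota*, *fehugo*).
*zijlu* — last vowel /u/ (a back vowel) → -omo → *zijluomo*.
*uvi* — last vowel /i/ (a front vowel) → -i → *uvii*.

zijluomo, uvii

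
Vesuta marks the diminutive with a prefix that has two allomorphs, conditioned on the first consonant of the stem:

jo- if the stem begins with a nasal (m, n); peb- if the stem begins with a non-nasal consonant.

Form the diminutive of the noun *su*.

The first consonant of *su* is /s/, which is non-nasal, so the prefix is peb-, giving *pebsu*.

pebsu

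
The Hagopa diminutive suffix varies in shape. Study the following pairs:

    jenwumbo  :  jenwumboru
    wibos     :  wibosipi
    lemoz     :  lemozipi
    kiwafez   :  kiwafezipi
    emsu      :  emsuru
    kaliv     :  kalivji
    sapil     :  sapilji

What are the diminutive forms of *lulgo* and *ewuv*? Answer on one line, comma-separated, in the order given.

lulgoru, ewuvji

The suffix is conditioned by the final sound: -ipi when the stem ends in a sibilant (*wibos*, *lemoz*, *kiwafez*); -ji when the stem ends in a non-sibilant consonant (*kaliv*, *sapil*); -ru when the stem ends in a vowel (*jenwumbo*, *emsu*).
*lulgo*: final sound = /o/, a vowel → -ru → *lulgoru*.
*ewuv*: final sound = /v/, a non-sibilant consonant → -ji → *ewuvji*.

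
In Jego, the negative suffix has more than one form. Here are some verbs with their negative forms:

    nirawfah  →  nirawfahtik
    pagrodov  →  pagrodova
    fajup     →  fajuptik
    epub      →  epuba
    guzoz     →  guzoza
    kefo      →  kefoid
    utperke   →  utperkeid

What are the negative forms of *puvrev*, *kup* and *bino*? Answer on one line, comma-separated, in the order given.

puvreva, kuptik, binoid

The suffix is conditioned by the final sound: -tik when the stem ends in a voiceless consonant (*nirawfah*, *fajup*); -a when the stem ends in a voiced consonant (*pagrodov*, *epub*, *guzoz*); -id when the stem ends in a vowel (*kefo*, *utperke*).
Since the final sound of *puvrev* is /v/ (a voiced consonant), it takes -a, giving *puvreva*.
*kup*: final sound = /p/, a voiceless consonant → -tik → *kuptik*.
*bino*: final sound = /o/, a vowel → -id → *binoid*.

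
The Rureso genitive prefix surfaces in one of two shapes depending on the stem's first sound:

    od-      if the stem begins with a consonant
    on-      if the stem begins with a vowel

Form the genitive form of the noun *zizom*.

odzizom

*zizom* — first sound /z/ (a consonant) → od- → *odzizom*.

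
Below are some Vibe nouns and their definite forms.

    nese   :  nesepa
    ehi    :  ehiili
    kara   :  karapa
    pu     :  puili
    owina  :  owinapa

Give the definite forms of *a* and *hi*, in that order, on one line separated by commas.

The pattern is height harmony: -ili when the last vowel of the stem is a high vowel (*ehi*, *pu*); -pa when the last vowel of the stem is a non-high vowel (*nese*, *kara*, *owina*).
Since the last vowel of *a* is /a/ (a non-high vowel), it takes -pa, giving *apa*.
*hi* — last vowel /i/ (a high vowel) → -ili → *hiili*.

apa, hiili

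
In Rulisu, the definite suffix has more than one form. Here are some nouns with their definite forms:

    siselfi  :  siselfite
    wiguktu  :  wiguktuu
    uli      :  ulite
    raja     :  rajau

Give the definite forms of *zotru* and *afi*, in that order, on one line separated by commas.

The alternation tracks the last vowel of the stem — -te when the last vowel of the stem is a front vowel (*siselfi*, *uli*); -u when the last vowel of the stem is a back vowel (*wiguktu*, *raja*).
The last vowel of *zotru* is /u/, which is a back vowel, so the suffix is -u, giving *zotruu*.
*afi* — last vowel /i/ (a front vowel) → -te → *afite*.

zotruu, afite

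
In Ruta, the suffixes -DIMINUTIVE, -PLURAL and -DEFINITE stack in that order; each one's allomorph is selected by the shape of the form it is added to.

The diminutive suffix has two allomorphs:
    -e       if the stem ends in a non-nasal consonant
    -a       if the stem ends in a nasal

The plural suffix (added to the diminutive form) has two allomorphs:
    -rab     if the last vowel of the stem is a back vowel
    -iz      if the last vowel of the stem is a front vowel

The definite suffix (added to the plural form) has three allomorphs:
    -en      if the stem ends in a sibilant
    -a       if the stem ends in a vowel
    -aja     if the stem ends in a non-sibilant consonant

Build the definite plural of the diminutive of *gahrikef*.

The final consonant of *gahrikef* is /f/, which is non-nasal, so the diminutive suffix is -e, giving *gahrikefe*.
The last vowel of the diminutive form *gahrikefe* is /e/, which is a front vowel, so the plural suffix is -iz, giving *gahrikefeiz*.
The plural form *gahrikefeiz* — final sound /z/ (a sibilant) → -en → *gahrikefeizen*.

gahrikefeizen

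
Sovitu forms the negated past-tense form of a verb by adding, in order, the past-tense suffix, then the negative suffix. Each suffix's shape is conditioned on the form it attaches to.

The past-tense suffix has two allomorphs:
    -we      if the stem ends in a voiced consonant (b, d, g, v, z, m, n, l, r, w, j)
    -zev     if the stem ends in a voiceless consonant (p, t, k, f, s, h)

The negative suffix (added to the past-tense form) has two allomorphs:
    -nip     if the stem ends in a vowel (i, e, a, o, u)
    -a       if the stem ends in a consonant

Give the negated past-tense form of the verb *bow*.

bowwenip

*bow* — final consonant /w/ (voiced) → -we → *bowwe*.
The past-tense form *bowwe*: final sound = /e/, a vowel → -nip → *bowwenip*.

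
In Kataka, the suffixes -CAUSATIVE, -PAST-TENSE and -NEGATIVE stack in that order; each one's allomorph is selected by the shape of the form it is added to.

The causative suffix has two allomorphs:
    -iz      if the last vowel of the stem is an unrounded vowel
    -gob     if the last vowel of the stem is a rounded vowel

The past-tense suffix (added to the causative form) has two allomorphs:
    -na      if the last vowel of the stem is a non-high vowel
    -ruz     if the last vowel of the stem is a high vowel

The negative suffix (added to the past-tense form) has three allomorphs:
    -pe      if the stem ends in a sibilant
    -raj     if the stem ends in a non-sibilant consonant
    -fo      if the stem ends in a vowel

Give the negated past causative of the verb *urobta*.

*urobta*: last vowel = /a/, an unrounded vowel → -iz → *urobtaiz*.
The causative form *urobtaiz*: last vowel = /i/, a high vowel → -ruz → *urobtaizruz*.
The past-tense form *urobtaizruz* — final sound /z/ (a sibilant) → -pe → *urobtaizruzpe*.

urobtaizruzpe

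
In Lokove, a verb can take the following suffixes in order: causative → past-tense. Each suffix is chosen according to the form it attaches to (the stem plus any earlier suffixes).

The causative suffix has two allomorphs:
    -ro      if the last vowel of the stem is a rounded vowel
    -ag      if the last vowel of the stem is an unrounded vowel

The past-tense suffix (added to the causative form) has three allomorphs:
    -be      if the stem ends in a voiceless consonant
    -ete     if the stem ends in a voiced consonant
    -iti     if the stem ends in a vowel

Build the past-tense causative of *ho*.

*ho* — last vowel /o/ (a rounded vowel) → -ro → *horo*.
The causative form *horo* — final sound /o/ (a vowel) → -iti → *horoiti*.

horoiti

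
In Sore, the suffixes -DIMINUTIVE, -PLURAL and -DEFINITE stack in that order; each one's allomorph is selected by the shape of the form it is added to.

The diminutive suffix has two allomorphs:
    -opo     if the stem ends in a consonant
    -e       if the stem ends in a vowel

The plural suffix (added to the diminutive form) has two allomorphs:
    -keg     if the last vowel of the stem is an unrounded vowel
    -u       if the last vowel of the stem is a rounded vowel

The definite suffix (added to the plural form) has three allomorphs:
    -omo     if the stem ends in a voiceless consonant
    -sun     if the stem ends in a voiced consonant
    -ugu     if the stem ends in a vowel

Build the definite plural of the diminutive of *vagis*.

vagisopouugu

*vagis* — final sound /s/ (a consonant) → -opo → *vagisopo*.
The last vowel of the diminutive form *vagisopo* is /o/, which is a rounded vowel, so the plural suffix is -u, giving *vagisopou*.
The plural form *vagisopou* — final sound /u/ (a vowel) → -ugu → *vagisopouugu*.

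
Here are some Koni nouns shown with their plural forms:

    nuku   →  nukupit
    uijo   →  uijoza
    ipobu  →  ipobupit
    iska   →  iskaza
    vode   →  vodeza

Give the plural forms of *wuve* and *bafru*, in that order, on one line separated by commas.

wuveza, bafrupit

The suffix is conditioned by the last vowel: -pit when the last vowel of the stem is a high vowel (*nuku*, *ipobu*); -za when the last vowel of the stem is a non-high vowel (*uijo*, *iska*, *vode*).
*wuve*: last vowel = /e/, a non-high vowel → -za → *wuveza*.
Since the last vowel of *bafru* is /u/ (a high vowel), it takes -pit, giving *bafrupit*.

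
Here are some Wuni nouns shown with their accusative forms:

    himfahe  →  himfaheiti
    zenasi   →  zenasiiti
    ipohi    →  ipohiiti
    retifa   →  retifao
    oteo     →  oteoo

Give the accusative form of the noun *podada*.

podadao

The suffix is conditioned by the last vowel: -iti when the last vowel of the stem is a front vowel (*himfahe*, *zenasi*, *ipohi*); -o when the last vowel of the stem is a back vowel (*retifa*, *oteo*).
*podada* — last vowel /a/ (a back vowel) → -o → *podadao*.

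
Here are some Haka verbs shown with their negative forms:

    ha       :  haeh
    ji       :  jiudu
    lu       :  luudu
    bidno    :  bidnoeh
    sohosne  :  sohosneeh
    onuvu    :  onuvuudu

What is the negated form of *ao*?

Looking at the last vowel of each stem: -udu when the last vowel of the stem is a high vowel (*ji*, *lu*, *onuvu*); -eh when the last vowel of the stem is a non-high vowel (*ha*, *bidno*, *sohosne*).
The last vowel of *ao* is /o/, which is a non-high vowel, so the suffix is -eh, giving *aoeh*.

aoeh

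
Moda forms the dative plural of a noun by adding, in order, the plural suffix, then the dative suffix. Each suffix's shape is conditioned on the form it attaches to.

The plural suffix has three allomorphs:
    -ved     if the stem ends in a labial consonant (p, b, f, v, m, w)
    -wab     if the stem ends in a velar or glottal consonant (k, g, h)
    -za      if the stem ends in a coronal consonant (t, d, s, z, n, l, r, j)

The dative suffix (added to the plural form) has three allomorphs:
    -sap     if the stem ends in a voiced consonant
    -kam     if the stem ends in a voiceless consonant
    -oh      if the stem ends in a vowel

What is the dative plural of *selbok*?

The final consonant of *selbok* is /k/, which is velar/glottal, so the plural suffix is -wab, giving *selbokwab*.
Since the final sound of the plural form *selbokwab* is /b/ (a voiced consonant), it takes -sap, giving *selbokwabsap*.

selbokwabsap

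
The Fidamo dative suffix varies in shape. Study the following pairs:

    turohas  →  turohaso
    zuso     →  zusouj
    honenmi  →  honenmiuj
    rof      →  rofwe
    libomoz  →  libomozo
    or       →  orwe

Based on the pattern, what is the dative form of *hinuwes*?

hinuweso

The alternation tracks the final sound of the stem — -o when the stem ends in a sibilant (*turohas*, *libomoz*); -we when the stem ends in a non-sibilant consonant (*rof*, *or*); -uj when the stem ends in a vowel (*zuso*, *honenmi*).
The final sound of *hinuwes* is /s/, which is a sibilant, so the suffix is -o, giving *hinuweso*.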